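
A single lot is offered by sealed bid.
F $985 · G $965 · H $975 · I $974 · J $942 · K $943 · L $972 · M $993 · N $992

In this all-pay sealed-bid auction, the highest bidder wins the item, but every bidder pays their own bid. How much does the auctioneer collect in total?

Sorting bids: 993 (M) > 992 (N) > 985 (F) > 975 (H) > 974 (I) > 972 (L) > …
Every bidder forfeits their bid regardless of winning.
Revenue = 985 + 965 + 975 + 974 + 942 + 943 + 972 + 993 + 992 = $8,741.

Total revenue: $8,741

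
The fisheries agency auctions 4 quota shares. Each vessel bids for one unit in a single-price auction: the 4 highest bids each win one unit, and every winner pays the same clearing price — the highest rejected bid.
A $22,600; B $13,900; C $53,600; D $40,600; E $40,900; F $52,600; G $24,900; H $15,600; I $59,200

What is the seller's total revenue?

Ordering the bids: 59,200 (I), 53,600 (C), 52,600 (F), 40,900 (E), 40,600 (D), 24,900 (G), …
Top 4: I, C, F, E.
Clearing price = highest rejected bid = $40,600.
Total revenue = 4 × $40,600 = $162,400.

Total revenue: $162,400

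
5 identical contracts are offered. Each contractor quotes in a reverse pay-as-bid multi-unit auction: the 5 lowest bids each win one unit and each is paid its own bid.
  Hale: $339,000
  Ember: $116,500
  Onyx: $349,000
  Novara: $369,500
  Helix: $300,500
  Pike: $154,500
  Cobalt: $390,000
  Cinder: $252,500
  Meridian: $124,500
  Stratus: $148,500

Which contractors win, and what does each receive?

Ember $116,500, Meridian $124,500, Stratus $148,500, Pike $154,500, Cinder $252,500

Sorting: 116,500 (Ember), 124,500 (Meridian), 148,500 (Stratus), 154,500 (Pike), 252,500 (Cinder), 300,500 (Helix), 339,000 (Hale), …
Lowest 5: Ember, Meridian, Stratus, Pike, Cinder.
Each winner is paid its own bid: Ember $116,500, Meridian $124,500, Stratus $148,500, Pike $154,500, Cinder $252,500.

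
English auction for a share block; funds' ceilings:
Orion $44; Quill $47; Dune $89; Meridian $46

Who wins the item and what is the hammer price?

Rule: the price rises until one bidder remains; the winner pays the price at which the last rival dropped out.
Limits ranked: 89 (Dune) > 47 (Quill) > 46 (Meridian) > 44 (Orion)
Quill is the last rival to drop out, at $47; Dune remains and wins at that price.

Dune wins at $47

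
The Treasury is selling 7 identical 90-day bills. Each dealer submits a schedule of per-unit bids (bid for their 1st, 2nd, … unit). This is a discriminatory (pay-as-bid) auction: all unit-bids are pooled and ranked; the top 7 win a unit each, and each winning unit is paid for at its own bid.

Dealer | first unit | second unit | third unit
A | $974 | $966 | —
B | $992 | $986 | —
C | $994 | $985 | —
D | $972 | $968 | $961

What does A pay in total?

Merging the schedules and taking the best 7: 994 (C-1), 992 (B-1), 986 (B-2), 985 (C-2), 974 (A-1), 972 (D-1), 968 (D-2)
Next rejected bid: $966 (not a price — pay-as-bid).
A's winning unit-bids: 974 = $974.

A pays $974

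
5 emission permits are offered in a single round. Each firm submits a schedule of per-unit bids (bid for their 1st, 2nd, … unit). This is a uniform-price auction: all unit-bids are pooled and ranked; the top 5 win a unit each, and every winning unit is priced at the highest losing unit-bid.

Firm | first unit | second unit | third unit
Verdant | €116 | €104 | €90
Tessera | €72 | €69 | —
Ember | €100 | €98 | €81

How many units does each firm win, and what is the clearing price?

All unit-bids, highest first — top 5: 116 (Verdant-1), 104 (Verdant-2), 100 (Ember-1), 98 (Ember-2), 90 (Verdant-3)
Highest rejected unit-bid = €81.
Allocation: Ember 2, Verdant 3.

Ember 2, Verdant 3; clearing price €81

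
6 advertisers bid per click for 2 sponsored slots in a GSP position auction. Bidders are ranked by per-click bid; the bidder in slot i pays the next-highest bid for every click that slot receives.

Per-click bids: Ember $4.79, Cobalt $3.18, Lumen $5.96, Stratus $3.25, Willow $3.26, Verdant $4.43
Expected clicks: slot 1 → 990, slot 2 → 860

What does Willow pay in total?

Ranked by bid: $5.96 (Lumen) > $4.79 (Ember) > $4.43 (Verdant) > …
Willow ranks below slot 2 → no slot, pays nothing.

Willow pays $0.00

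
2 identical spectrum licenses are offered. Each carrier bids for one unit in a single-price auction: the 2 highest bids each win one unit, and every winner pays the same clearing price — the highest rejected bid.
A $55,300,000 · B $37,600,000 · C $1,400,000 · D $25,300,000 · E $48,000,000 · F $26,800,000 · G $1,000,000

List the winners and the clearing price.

A, E; each pays $37,600,000

Sorting: 55,300,000 (A), 48,000,000 (E), 37,600,000 (B), 26,800,000 (F), …
Top 2: A, E.
Highest unsuccessful bid: $37,600,000 → clearing price.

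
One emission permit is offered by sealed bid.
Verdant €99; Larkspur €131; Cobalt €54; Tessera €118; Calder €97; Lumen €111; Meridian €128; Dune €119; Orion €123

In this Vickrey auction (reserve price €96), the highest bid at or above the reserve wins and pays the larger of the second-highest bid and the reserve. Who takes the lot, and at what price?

Bids in order: 131 (Larkspur) > 128 (Meridian) > 123 (Orion) > 119 (Dune) > 118 (Tessera) > 111 (Lumen) > …
Larkspur has the top bid at or above the reserve (€131).
max(second-highest €128, reserve €96) = €128; the reserve does not bind.

Larkspur pays €128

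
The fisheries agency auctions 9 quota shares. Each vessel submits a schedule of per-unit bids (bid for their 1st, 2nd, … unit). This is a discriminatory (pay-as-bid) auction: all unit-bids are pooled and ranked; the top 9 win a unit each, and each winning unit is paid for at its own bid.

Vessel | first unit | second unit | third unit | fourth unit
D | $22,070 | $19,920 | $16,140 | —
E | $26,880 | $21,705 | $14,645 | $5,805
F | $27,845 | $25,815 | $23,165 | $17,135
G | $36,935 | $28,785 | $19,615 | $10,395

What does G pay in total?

G pays $65,720

Merging the schedules and taking the best 9: 36,935 (G-1), 28,785 (G-2), 27,845 (F-1), 26,880 (E-1), 25,815 (F-2), 23,165 (F-3), 22,070 (D-1), 21,705 (E-2), 19,920 (D-2)
Next rejected bid: $19,615 (not a price — pay-as-bid).
G's winning unit-bids: 36,935 + 28,785 = $65,720.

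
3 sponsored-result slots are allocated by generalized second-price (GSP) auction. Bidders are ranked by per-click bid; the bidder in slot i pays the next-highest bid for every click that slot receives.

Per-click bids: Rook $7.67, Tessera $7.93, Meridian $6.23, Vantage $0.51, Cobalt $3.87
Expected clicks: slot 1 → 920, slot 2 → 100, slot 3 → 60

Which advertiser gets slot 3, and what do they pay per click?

Meridian; $3.87 per click

Ranked by bid: $7.93 (Tessera) > $7.67 (Rook) > $6.23 (Meridian) > $3.87 (Cobalt) > …
Slot 3 goes to the third-ranked bidder, Meridian, who pays the next bid down: $3.87/click.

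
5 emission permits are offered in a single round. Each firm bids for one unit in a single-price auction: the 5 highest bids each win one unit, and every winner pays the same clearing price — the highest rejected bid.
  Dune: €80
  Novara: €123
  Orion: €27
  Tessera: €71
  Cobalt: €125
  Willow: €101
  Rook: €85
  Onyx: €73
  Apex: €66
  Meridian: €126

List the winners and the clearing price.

Meridian, Cobalt, Novara, Willow, Rook; each pays €80

Sorting: 126 (Meridian), 125 (Cobalt), 123 (Novara), 101 (Willow), 85 (Rook), 80 (Dune), 73 (Onyx), …
The 5 highest are Meridian, Cobalt, Novara, Willow, Rook.
Highest unsuccessful bid: €80 → clearing price.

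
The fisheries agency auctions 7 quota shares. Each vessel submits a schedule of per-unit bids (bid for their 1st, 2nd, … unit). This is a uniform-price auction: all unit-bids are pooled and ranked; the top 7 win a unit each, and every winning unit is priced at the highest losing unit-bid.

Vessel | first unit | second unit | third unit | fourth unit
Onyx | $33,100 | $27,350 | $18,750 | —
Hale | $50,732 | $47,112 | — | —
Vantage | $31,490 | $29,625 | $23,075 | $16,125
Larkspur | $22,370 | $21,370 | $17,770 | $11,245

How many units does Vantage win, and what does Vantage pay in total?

Vantage: 3 units, pays $67,110

Pooled unit-bids ranked (top 7): 50,732 (Hale-1), 47,112 (Hale-2), 33,100 (Onyx-1), 31,490 (Vantage-1), 29,625 (Vantage-2), 27,350 (Onyx-2), 23,075 (Vantage-3)
First bid not allocated: $22,370.
Vantage wins 3 unit(s) at $22,370 each.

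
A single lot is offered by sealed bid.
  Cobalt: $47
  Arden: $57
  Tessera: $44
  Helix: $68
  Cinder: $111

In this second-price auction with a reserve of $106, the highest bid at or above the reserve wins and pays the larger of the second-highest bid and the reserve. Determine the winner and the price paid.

Cinder pays $106

Sorting bids: 111 (Cinder) > 68 (Helix) > 57 (Arden) > 47 (Cobalt) > 44 (Tessera)
Cinder has the top bid at or above the reserve ($111).
Second-highest bid $68 is below the reserve $106, so the reserve binds → payment $106.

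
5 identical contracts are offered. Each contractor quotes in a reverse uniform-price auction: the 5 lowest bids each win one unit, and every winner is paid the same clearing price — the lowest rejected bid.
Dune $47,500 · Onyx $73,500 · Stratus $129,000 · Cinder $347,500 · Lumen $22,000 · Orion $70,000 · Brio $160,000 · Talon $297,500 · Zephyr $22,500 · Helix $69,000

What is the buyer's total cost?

Ordering the bids: 22,000 (Lumen), 22,500 (Zephyr), 47,500 (Dune), 69,000 (Helix), 70,000 (Orion), 73,500 (Onyx), 129,000 (Stratus), …
Winners (5 units): Lumen, Zephyr, Dune, Helix, Orion.
Lowest unsuccessful bid: $73,500 → clearing price.
Total cost = 5 × $73,500 = $367,500.

Total cost: $367,500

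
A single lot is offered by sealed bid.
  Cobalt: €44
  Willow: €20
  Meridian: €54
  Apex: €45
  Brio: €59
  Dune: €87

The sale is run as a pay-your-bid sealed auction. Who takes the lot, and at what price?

Dune pays €87

Bids ranked: 87 (Dune) > 59 (Brio) > 54 (Meridian) > 45 (Apex) > 44 (Cobalt) > 20 (Willow)
First-price: Dune pays what they bid, €87.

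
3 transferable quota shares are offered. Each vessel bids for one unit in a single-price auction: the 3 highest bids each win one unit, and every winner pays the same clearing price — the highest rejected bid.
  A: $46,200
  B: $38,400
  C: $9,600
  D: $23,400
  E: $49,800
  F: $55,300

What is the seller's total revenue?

Total revenue: $115,200

Sorting: 55,300 (F), 49,800 (E), 46,200 (A), 38,400 (B), 23,400 (D), …
The 3 highest are F, E, A.
Highest unsuccessful bid: $38,400 → clearing price.
Total revenue = 3 × $38,400 = $115,200.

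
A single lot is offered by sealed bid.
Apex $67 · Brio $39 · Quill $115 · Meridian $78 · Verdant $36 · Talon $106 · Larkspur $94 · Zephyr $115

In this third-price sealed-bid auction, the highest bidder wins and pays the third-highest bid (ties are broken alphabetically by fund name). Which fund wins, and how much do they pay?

Quill pays $106

Bids in order: 115 (Quill) > 115 (Zephyr) > 106 (Talon) > 94 (Larkspur) > 78 (Meridian) > 67 (Apex) > …
Tie at $115 → Quill wins by tie-break.
Quill is highest; pays the third-highest bid, $106.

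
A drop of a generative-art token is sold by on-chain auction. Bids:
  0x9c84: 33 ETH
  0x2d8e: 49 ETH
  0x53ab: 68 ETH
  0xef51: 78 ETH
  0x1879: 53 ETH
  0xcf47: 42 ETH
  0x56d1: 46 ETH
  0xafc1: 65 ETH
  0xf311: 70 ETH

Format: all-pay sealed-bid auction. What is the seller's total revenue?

Total revenue: 504 ETH

Rule: the highest bidder wins the item, but every bidder pays their own bid.
Bids ranked: 78 (0xef51) > 70 (0xf311) > 68 (0x53ab) > 65 (0xafc1) > 53 (0x1879) > 49 (0x2d8e) > …
0xef51 wins with the top bid; all bids are sunk regardless.
Every bidder forfeits their bid regardless of winning.
Revenue = 33 + 49 + 68 + 78 + 53 + 42 + 46 + 65 + 70 = 504 ETH.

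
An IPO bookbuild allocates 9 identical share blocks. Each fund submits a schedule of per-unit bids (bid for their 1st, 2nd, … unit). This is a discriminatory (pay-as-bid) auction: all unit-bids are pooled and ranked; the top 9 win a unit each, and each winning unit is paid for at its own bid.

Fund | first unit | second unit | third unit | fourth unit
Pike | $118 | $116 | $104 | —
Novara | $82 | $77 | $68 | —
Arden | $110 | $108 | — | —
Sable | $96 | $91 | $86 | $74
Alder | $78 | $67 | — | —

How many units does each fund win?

Arden 2, Novara 1, Pike 3, Sable 3

All unit-bids, highest first — top 9: 118 (Pike-1), 116 (Pike-2), 110 (Arden-1), 108 (Arden-2), 104 (Pike-3), 96 (Sable-1), 91 (Sable-2), 86 (Sable-3), 82 (Novara-1)
Next rejected bid: $78 (not a price — pay-as-bid).
Allocation: Arden 2, Novara 1, Pike 3, Sable 3.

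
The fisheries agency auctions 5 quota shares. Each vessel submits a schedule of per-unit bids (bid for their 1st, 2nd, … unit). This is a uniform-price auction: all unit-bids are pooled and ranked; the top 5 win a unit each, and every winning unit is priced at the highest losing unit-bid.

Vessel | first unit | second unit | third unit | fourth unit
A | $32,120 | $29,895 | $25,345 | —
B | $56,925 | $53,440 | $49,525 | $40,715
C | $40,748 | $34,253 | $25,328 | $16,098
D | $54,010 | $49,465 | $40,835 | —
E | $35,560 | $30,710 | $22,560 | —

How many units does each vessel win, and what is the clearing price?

B 3, D 2; clearing price $40,835

Merging the schedules and taking the best 5: 56,925 (B-1), 54,010 (D-1), 53,440 (B-2), 49,525 (B-3), 49,465 (D-2)
Highest rejected unit-bid = $40,835.
Allocation: B 3, D 2.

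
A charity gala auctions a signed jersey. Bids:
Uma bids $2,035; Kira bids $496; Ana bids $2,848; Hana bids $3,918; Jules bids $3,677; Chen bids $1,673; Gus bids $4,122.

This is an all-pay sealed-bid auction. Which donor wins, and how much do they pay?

Gus pays $4,122

All-pay sealed-bid auction: the highest bidder wins the item, but every bidder pays their own bid.
Bids ranked: 4,122 (Gus) > 3,918 (Hana) > 3,677 (Jules) > 2,848 (Ana) > 2,035 (Uma) > 1,673 (Chen) > …
Gus wins with the top bid; all bids are sunk regardless.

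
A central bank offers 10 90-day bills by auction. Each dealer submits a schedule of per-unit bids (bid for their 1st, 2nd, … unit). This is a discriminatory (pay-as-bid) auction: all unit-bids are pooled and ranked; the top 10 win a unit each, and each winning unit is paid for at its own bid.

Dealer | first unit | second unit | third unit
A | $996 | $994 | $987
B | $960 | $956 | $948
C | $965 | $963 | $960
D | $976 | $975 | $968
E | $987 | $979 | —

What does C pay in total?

C pays $1,928

All unit-bids, highest first — top 10: 996 (A-1), 994 (A-2), 987 (A-3), 987 (E-1), 979 (E-2), 976 (D-1), 975 (D-2), 968 (D-3), 965 (C-1), 963 (C-2)
Next rejected bid: $960 (not a price — pay-as-bid).
C's winning unit-bids: 965 + 963 = $1,928.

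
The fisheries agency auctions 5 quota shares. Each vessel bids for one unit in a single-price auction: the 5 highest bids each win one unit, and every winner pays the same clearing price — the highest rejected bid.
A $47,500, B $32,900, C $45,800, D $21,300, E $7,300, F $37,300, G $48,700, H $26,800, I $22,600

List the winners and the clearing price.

Bids ranked high→low: 48,700 (G), 47,500 (A), 45,800 (C), 37,300 (F), 32,900 (B), 26,800 (H), 22,600 (I), …
Top 5: G, A, C, F, B.
First losing bid is H's $26,800, which sets the uniform price.

G, A, C, F, B; each pays $26,800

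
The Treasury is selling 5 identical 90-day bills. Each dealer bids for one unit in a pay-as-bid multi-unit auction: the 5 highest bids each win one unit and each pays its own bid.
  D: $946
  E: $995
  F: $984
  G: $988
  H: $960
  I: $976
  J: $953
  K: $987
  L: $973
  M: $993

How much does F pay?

Ordering the bids: 995 (E), 993 (M), 988 (G), 987 (K), 984 (F), 976 (I), 973 (L), …
Top 5: E, M, G, K, F.
F wins → own bid $984.

F pays $984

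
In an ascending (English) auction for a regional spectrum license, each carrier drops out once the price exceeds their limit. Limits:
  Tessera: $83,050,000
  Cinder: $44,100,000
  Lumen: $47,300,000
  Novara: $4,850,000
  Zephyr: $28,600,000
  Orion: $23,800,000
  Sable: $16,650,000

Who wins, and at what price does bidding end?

Rule: the price rises until one bidder remains; the winner pays the price at which the last rival dropped out.
Limits ranked: 83,050,000 (Tessera) > 47,300,000 (Lumen) > 44,100,000 (Cinder) > 28,600,000 (Zephyr) > 23,800,000 (Orion) > 16,650,000 (Sable) > …
Once the price passes $47,300,000, only Tessera is left; the hammer falls at Lumen's limit of $47,300,000.

Tessera wins at $47,300,000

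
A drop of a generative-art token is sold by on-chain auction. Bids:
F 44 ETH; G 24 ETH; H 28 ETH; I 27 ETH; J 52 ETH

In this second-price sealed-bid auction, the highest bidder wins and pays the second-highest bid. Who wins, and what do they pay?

Rule: the highest bidder wins and pays the second-highest bid.
Bids in order: 52 (J) > 44 (F) > 28 (H) > 27 (I) > 24 (G)
J wins with the highest bid; price is set by the runner-up at 44 ETH.

J pays 44 ETH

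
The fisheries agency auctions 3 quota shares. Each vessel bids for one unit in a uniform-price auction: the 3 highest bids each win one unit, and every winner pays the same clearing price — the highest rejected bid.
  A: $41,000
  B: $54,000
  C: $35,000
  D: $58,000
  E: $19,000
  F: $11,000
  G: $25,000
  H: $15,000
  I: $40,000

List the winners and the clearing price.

Sorting: 58,000 (D), 54,000 (B), 41,000 (A), 40,000 (I), 35,000 (C), …
Winners (3 units): D, B, A.
Highest unsuccessful bid: $40,000 → clearing price.

D, B, A; each pays $40,000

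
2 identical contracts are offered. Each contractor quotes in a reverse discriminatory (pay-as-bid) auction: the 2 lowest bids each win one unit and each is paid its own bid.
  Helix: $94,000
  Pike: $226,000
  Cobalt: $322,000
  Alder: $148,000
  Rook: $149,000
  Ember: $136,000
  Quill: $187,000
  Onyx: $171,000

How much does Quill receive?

Sorting: 94,000 (Helix), 136,000 (Ember), 148,000 (Alder), 149,000 (Rook), …
Lowest 2: Helix, Ember.
Quill does not win → $0.

Quill is paid $0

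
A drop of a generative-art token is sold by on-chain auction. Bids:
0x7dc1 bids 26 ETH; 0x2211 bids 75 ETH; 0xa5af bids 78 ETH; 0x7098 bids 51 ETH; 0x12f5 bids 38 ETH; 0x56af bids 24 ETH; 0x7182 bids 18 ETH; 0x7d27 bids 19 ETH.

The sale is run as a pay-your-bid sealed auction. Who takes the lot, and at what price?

Sorting bids: 78 (0xa5af) > 75 (0x2211) > 51 (0x7098) > 38 (0x12f5) > 26 (0x7dc1) > 24 (0x56af) > …
0xa5af has the highest bid and pays exactly that: 78 ETH.

0xa5af pays 78 ETH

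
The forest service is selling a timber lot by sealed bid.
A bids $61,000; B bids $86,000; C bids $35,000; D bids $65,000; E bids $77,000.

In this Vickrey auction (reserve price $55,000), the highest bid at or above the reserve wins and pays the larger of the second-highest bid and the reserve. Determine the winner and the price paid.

Sorting bids: 86,000 (B) > 77,000 (E) > 65,000 (D) > 61,000 (A) > 35,000 (C)
Highest eligible bid: B at $86,000.
Second-highest bid $77,000 exceeds the reserve $55,000 → payment $77,000.

B pays $77,000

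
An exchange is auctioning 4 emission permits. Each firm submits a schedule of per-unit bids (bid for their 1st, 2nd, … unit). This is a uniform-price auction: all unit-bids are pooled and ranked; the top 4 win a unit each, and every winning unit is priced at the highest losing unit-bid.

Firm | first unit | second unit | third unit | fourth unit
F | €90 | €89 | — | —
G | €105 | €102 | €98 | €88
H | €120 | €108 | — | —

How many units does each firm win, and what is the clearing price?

G 2, H 2; clearing price €98

Merging the schedules and taking the best 4: 120 (H-1), 108 (H-2), 105 (G-1), 102 (G-2)
Highest rejected unit-bid = €98.
Allocation: G 2, H 2.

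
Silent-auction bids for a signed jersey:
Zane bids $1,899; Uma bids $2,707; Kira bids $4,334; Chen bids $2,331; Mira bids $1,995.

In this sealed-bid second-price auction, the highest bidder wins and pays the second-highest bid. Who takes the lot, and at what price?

Bids in order: 4,334 (Kira) > 2,707 (Uma) > 2,331 (Chen) > 1,995 (Mira) > 1,899 (Zane)
Kira is highest; pays the second-highest bid, $2,707.

Kira pays $2,707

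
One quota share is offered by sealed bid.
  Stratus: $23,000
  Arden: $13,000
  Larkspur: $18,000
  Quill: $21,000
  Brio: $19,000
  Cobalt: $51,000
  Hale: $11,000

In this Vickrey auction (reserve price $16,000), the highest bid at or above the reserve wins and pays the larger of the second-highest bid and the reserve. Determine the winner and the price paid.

Sorting bids: 51,000 (Cobalt) > 23,000 (Stratus) > 21,000 (Quill) > 19,000 (Brio) > 18,000 (Larkspur) > 13,000 (Arden) > …
Cobalt has the top bid at or above the reserve ($51,000).
max(second-highest $23,000, reserve $16,000) = $23,000; the reserve does not bind.

Cobalt pays $23,000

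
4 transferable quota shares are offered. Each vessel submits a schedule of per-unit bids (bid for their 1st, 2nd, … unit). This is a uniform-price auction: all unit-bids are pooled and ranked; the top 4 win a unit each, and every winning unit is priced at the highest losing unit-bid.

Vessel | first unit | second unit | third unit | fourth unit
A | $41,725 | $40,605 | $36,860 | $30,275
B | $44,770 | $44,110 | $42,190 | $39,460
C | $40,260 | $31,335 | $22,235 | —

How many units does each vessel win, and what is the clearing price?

Merging the schedules and taking the best 4: 44,770 (B-1), 44,110 (B-2), 42,190 (B-3), 41,725 (A-1)
The (k+1)-th unit-bid is $40,605.
Allocation: A 1, B 3.

A 1, B 3; clearing price $40,605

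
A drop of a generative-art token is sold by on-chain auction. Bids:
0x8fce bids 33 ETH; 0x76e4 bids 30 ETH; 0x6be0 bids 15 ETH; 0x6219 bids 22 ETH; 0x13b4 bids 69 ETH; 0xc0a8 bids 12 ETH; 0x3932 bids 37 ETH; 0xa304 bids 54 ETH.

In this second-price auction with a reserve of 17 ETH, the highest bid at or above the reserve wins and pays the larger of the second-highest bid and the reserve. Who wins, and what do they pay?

0x13b4 pays 54 ETH

Sorting bids: 69 (0x13b4) > 54 (0xa304) > 37 (0x3932) > 33 (0x8fce) > 30 (0x76e4) > 22 (0x6219) > …
Highest eligible bid: 0x13b4 at 69 ETH.
Second-highest bid 54 ETH exceeds the reserve 17 ETH → payment 54 ETH.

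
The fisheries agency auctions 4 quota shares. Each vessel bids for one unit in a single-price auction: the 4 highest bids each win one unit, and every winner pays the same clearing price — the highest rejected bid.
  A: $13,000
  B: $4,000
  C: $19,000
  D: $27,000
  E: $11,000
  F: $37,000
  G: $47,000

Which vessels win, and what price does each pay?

Ordering the bids: 47,000 (G), 37,000 (F), 27,000 (D), 19,000 (C), 13,000 (A), 11,000 (E), …
The 4 highest are G, F, D, C.
First losing bid is A's $13,000, which sets the uniform price.

G, F, D, C; each pays $13,000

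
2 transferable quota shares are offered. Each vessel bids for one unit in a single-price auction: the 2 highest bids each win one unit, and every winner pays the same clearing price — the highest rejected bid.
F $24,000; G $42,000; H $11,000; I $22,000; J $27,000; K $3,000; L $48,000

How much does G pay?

G pays $27,000

Bids ranked high→low: 48,000 (L), 42,000 (G), 27,000 (J), 24,000 (F), …
The 2 highest are L, G.
Clearing price = highest rejected bid = $27,000.
G wins → pays $27,000.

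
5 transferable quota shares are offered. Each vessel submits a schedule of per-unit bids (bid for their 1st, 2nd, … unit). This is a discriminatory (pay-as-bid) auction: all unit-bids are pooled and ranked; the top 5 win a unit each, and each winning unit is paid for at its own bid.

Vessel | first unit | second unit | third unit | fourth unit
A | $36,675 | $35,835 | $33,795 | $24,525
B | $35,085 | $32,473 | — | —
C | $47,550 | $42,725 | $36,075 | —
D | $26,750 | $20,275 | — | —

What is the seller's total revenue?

Total revenue: $198,860

Pooled unit-bids ranked (top 5): 47,550 (C-1), 42,725 (C-2), 36,675 (A-1), 36,075 (C-3), 35,835 (A-2)
Next rejected bid: $35,085 (not a price — pay-as-bid).
Each winning unit pays its own bid.
Revenue = 47,550 + 42,725 + 36,675 + 36,075 + 35,835 = $198,860.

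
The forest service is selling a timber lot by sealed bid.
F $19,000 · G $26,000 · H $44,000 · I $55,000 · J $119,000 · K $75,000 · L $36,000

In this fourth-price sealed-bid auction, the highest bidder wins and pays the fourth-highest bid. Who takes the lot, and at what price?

J pays $44,000

Bids in order: 119,000 (J) > 75,000 (K) > 55,000 (I) > 44,000 (H) > 36,000 (L) > 26,000 (G) > …
J wins; payment is bid #4 in the ranking = $44,000.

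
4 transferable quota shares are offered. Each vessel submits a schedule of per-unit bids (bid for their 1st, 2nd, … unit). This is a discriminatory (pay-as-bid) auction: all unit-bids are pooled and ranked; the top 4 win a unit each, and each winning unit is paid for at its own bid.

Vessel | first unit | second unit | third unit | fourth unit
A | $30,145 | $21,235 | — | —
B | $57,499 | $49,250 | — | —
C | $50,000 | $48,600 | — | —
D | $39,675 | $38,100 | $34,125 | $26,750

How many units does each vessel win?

All unit-bids, highest first — top 4: 57,499 (B-1), 50,000 (C-1), 49,250 (B-2), 48,600 (C-2)
Next rejected bid: $39,675 (not a price — pay-as-bid).
Allocation: B 2, C 2.

B 2, C 2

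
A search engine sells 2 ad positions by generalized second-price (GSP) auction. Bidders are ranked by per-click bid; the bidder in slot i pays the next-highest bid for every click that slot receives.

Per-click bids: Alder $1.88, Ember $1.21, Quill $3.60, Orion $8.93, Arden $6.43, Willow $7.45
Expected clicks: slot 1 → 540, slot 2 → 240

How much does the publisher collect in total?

Total revenue: $5566.20

Per-click bids in order: $8.93 (Orion) > $7.45 (Willow) > $6.43 (Arden) > …
Slot 1: Orion pays $7.45 × 540 = $4023.00
Slot 2: Willow pays $6.43 × 240 = $1543.20
Total = $5566.20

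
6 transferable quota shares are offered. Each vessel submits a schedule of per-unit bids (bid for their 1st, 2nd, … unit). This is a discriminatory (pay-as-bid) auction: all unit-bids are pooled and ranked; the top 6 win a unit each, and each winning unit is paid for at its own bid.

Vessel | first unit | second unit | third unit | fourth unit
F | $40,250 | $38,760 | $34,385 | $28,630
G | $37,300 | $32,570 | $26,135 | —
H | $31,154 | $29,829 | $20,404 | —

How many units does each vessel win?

F 3, G 2, H 1

All unit-bids, highest first — top 6: 40,250 (F-1), 38,760 (F-2), 37,300 (G-1), 34,385 (F-3), 32,570 (G-2), 31,154 (H-1)
Next rejected bid: $29,829 (not a price — pay-as-bid).
Allocation: F 3, G 2, H 1.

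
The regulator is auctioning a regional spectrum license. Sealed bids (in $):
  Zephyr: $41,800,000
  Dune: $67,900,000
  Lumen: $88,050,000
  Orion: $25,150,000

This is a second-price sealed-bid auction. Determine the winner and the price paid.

Second-price sealed-bid auction: the highest bidder wins and pays the second-highest bid.
Bids ranked: 88,050,000 (Lumen) > 67,900,000 (Dune) > 41,800,000 (Zephyr) > 25,150,000 (Orion)
Lumen wins with the highest bid; price is set by the runner-up at $67,900,000.

Lumen pays $67,900,000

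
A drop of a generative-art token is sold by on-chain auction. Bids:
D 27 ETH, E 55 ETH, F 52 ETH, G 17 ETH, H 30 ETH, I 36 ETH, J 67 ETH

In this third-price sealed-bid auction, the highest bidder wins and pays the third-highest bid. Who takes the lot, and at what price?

J pays 52 ETH

Rule: the highest bidder wins and pays the third-highest bid.
Bids ranked: 67 (J) > 55 (E) > 52 (F) > 36 (I) > 30 (H) > 27 (D) > …
J wins; payment is bid #3 in the ranking = 52 ETH.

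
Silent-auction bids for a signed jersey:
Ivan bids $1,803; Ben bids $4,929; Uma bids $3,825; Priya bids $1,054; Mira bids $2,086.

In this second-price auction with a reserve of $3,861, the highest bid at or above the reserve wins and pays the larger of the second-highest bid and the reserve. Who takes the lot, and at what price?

Rule: the highest bid at or above the reserve wins and pays the larger of the second-highest bid and the reserve.
Bids ranked: 4,929 (Ben) > 3,825 (Uma) > 2,086 (Mira) > 1,803 (Ivan) > 1,054 (Priya)
Ben has the top bid at or above the reserve ($4,929).
Second-highest bid $3,825 is below the reserve $3,861, so the reserve binds → payment $3,861.

Ben pays $3,861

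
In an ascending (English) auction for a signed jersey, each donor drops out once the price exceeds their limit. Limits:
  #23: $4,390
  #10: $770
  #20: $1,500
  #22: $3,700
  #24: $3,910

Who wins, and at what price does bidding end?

Limits ranked: 4,390 (#23) > 3,910 (#24) > 3,700 (#22) > 1,500 (#20) > 770 (#10)
#24 is the last rival to drop out, at $3,910; #23 remains and wins at that price.

#23 wins at $3,910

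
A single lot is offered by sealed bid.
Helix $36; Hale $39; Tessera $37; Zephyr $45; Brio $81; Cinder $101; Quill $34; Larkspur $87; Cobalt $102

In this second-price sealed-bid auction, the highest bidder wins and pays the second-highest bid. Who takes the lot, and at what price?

Second-price sealed-bid auction: the highest bidder wins and pays the second-highest bid.
Sorting bids: 102 (Cobalt) > 101 (Cinder) > 87 (Larkspur) > 81 (Brio) > 45 (Zephyr) > 39 (Hale) > …
Second-price: Cobalt pays Cinder's bid of $101.

Cobalt pays $101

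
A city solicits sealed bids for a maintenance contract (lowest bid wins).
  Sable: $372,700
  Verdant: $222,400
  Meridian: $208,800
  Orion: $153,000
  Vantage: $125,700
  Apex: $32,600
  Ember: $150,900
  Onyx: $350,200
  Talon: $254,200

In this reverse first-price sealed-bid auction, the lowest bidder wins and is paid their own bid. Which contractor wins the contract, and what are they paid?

Sorting bids: 32,600 (Apex) < 125,700 (Vantage) < 150,900 (Ember) < 153,000 (Orion) < 208,800 (Meridian) < 222,400 (Verdant) < …
Apex has the lowest bid and is paid exactly that: $32,600.

Apex is paid $32,600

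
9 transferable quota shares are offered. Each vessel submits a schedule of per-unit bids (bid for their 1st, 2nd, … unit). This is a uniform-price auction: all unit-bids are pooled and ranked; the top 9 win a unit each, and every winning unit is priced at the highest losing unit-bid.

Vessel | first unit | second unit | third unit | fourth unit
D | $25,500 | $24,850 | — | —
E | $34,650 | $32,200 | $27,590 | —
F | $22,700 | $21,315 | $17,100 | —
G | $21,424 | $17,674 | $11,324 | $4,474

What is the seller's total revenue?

Total revenue: $153,900

Pooled unit-bids ranked (top 9): 34,650 (E-1), 32,200 (E-2), 27,590 (E-3), 25,500 (D-1), 24,850 (D-2), 22,700 (F-1), 21,424 (G-1), 21,315 (F-2), 17,674 (G-2)
First bid not allocated: $17,100.
Allocation: D 2, E 3, F 2, G 2. Every unit priced at $17,100.
Revenue = 9 × 17,100 = $153,900.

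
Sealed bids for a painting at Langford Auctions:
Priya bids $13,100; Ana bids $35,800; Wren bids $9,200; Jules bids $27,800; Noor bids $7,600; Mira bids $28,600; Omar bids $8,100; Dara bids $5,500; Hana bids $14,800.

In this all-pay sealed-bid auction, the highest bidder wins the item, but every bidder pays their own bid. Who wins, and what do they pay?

Bids ranked: 35,800 (Ana) > 28,600 (Mira) > 27,800 (Jules) > 14,800 (Hana) > 13,100 (Priya) > 9,200 (Wren) > …
Ana wins with the top bid; all bids are sunk regardless.

Ana pays $35,800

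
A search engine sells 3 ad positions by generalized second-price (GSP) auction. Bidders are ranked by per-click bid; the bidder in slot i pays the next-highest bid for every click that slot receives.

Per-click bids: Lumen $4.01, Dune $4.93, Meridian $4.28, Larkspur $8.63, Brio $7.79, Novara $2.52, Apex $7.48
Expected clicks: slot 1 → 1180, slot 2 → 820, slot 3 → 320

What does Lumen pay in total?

Lumen pays $0.00

Sorting advertisers: $8.63 (Larkspur) > $7.79 (Brio) > $7.48 (Apex) > $4.93 (Dune) > …
Lumen ranks below slot 3 → no slot, pays nothing.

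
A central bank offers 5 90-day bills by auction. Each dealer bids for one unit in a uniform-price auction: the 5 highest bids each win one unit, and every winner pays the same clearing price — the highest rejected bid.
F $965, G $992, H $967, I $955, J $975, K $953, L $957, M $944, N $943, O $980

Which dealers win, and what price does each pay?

G, O, J, H, F; each pays $957

Ordering the bids: 992 (G), 980 (O), 975 (J), 967 (H), 965 (F), 957 (L), 955 (I), …
Winners (5 units): G, O, J, H, F.
First losing bid is L's $957, which sets the uniform price.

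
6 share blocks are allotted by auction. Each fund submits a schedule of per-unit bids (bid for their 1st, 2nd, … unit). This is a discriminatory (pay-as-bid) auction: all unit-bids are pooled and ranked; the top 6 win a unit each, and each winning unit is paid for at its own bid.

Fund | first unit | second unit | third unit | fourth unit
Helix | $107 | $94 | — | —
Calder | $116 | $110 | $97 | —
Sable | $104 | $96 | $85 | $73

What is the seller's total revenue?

Total revenue: $630

Merging the schedules and taking the best 6: 116 (Calder-1), 110 (Calder-2), 107 (Helix-1), 104 (Sable-1), 97 (Calder-3), 96 (Sable-2)
Next rejected bid: $94 (not a price — pay-as-bid).
Each winning unit pays its own bid.
Revenue = 116 + 110 + 107 + 104 + 97 + 96 = $630.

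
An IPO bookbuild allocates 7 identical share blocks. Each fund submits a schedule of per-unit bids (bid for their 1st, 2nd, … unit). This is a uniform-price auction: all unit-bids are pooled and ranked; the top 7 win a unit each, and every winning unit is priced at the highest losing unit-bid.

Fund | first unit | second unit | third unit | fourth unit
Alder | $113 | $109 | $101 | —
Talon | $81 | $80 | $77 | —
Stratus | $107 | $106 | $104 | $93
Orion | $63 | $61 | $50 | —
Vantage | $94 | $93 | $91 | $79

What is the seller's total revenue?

All unit-bids, highest first — top 7: 113 (Alder-1), 109 (Alder-2), 107 (Stratus-1), 106 (Stratus-2), 104 (Stratus-3), 101 (Alder-3), 94 (Vantage-1)
Highest rejected unit-bid = $93.
Allocation: Alder 3, Stratus 3, Vantage 1. Every unit priced at $93.
Revenue = 7 × 93 = $651.

Total revenue: $651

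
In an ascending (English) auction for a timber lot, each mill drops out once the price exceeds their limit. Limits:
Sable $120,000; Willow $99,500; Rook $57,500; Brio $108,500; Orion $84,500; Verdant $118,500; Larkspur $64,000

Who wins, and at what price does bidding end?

Sable wins at $118,500

Rule: the price rises until one bidder remains; the winner pays the price at which the last rival dropped out.
Limits ranked: 120,000 (Sable) > 118,500 (Verdant) > 108,500 (Brio) > 99,500 (Willow) > 84,500 (Orion) > 64,000 (Larkspur) > …
Once the price passes $118,500, only Sable is left; the hammer falls at Verdant's limit of $118,500.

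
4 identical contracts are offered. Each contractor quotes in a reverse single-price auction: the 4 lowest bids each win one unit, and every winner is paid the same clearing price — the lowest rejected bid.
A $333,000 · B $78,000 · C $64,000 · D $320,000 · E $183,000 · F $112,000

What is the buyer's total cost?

Bids ranked low→high: 64,000 (C), 78,000 (B), 112,000 (F), 183,000 (E), 320,000 (D), 333,000 (A)
Lowest 4: C, B, F, E.
Lowest unsuccessful bid: $320,000 → clearing price.
Total cost = 4 × $320,000 = $1,280,000.

Total cost: $1,280,000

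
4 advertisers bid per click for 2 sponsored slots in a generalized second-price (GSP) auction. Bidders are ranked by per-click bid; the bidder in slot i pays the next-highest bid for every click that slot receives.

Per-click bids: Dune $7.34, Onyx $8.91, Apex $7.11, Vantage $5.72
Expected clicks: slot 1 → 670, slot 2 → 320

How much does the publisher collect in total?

Total revenue: $7193.00

Per-click bids in order: $8.91 (Onyx) > $7.34 (Dune) > $7.11 (Apex) > …
Slot 1: Onyx pays $7.34 × 670 = $4917.80
Slot 2: Dune pays $7.11 × 320 = $2275.20
Total = $7193.00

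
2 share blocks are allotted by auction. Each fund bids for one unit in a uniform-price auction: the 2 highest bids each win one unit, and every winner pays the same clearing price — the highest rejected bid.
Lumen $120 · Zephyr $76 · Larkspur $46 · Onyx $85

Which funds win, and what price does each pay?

Lumen, Onyx; each pays $76

Sorting: 120 (Lumen), 85 (Onyx), 76 (Zephyr), 46 (Larkspur)
Top 2: Lumen, Onyx.
Clearing price = highest rejected bid = $76.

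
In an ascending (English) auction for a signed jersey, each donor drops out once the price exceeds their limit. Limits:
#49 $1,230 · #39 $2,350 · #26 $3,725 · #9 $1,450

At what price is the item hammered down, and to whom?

Limits ranked: 3,725 (#26) > 2,350 (#39) > 1,450 (#9) > 1,230 (#49)
Once the price passes $2,350, only #26 is left; the hammer falls at #39's limit of $2,350.

#26 wins at $2,350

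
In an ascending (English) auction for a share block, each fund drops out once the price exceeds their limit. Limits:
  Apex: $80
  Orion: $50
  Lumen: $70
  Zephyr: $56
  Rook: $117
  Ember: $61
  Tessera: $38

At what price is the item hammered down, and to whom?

Sorting limits: 117 (Rook) > 80 (Apex) > 70 (Lumen) > 61 (Ember) > 56 (Zephyr) > 50 (Orion) > …
Apex is the last rival to drop out, at $80; Rook remains and wins at that price.

Rook wins at $80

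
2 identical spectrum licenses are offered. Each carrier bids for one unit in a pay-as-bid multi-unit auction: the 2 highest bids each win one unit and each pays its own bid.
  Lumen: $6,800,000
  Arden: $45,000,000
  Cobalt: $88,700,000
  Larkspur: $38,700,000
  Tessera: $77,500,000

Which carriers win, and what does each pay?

Ordering the bids: 88,700,000 (Cobalt), 77,500,000 (Tessera), 45,000,000 (Arden), 38,700,000 (Larkspur), …
The 2 highest are Cobalt, Tessera.
Each winner pays its own bid: Cobalt $88,700,000, Tessera $77,500,000.

Cobalt $88,700,000, Tessera $77,500,000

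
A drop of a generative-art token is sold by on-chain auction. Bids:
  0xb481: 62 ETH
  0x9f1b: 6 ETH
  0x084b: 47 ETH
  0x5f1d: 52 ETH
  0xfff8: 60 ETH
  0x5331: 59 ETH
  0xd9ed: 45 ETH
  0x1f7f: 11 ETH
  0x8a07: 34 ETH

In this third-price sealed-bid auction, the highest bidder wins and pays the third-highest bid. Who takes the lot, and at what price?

0xb481 pays 59 ETH

Bids in order: 62 (0xb481) > 60 (0xfff8) > 59 (0x5331) > 52 (0x5f1d) > 47 (0x084b) > 45 (0xd9ed) > …
0xb481 wins; payment is bid #3 in the ranking = 59 ETH.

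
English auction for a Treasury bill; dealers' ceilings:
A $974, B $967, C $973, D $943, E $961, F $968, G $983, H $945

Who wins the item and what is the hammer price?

G wins at $974

Limits in order: 983 (G) > 974 (A) > 973 (C) > 968 (F) > 967 (B) > 961 (E) > …
Once the price passes $974, only G is left; the hammer falls at A's limit of $974.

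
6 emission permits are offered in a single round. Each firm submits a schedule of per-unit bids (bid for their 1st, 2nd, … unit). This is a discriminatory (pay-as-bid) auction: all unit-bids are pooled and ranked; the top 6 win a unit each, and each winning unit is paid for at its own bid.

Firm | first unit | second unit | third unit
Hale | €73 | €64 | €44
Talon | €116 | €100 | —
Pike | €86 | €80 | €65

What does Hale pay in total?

All unit-bids, highest first — top 6: 116 (Talon-1), 100 (Talon-2), 86 (Pike-1), 80 (Pike-2), 73 (Hale-1), 65 (Pike-3)
Next rejected bid: €64 (not a price — pay-as-bid).
Hale's winning unit-bids: 73 = €73.

Hale pays €73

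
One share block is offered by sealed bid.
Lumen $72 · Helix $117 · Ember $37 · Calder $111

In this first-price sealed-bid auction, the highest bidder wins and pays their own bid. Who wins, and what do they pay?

First-price sealed-bid auction: the highest bidder wins and pays their own bid.
Bids in order: 117 (Helix) > 111 (Calder) > 72 (Lumen) > 37 (Ember)
Helix is highest → pays own bid, $117.

Helix pays $117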